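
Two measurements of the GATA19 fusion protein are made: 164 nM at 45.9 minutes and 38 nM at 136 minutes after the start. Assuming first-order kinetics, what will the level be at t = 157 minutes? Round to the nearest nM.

27 nM

Over Δt = 136 − 45.9 = 90.1 minutes, the level fell by a factor of 164/38 ≈ 4.3158.
n = log₂(4.3158) ≈ 2.1096 half-lives, so t½ = 90.1/2.1096 ≈ 42.709 minutes.
From t = 136 to t = 157: 38 × (1/2)^((157−136)/42.709) ≈ 27.025 nM.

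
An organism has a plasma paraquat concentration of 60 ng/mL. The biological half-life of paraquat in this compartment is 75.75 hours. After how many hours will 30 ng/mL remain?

30/60 = 1/2, so 1 half-life has elapsed.
t = 1 × 75.75 = 75.75 hours.

75.75 hours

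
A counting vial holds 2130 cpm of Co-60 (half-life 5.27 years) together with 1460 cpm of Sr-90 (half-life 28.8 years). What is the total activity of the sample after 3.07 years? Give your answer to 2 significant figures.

Co-60: 2130 × (1/2)^(3.07/5.27) = 2130 × (1/2)^0.58254 ≈ 1422.4 cpm.
Sr-90: 1460 × (1/2)^(3.07/28.8) = 1460 × (1/2)^0.1066 ≈ 1356 cpm.
Total = 1422.4 + 1356 ≈ 2778.4 cpm.

2800 cpm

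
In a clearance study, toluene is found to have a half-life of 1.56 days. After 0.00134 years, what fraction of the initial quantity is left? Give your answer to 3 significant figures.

0.805

0.00134 years = 0.4891 days.
n = 0.4891/1.56 ≈ 0.31353 half-lives.
Fraction remaining = (1/2)^0.31353 ≈ 0.80467.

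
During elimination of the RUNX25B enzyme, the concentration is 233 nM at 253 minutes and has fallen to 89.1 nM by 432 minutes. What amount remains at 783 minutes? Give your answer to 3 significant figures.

13.5 nM

Over Δt = 432 − 253 = 179 minutes, the level fell by a factor of 233/89.1 ≈ 2.615.
n = log₂(2.615) ≈ 1.3868 half-lives, so t½ = 179/1.3868 ≈ 129.07 minutes.
From t = 432 to t = 783: 89.1 × (1/2)^((783−432)/129.07) ≈ 13.528 nM.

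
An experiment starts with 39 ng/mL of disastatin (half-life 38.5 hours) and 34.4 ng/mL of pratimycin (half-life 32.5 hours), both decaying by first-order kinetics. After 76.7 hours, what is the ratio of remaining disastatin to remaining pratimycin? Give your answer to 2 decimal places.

1.46

disastatin: 39 × (1/2)^(76.7/38.5) = 39 × (1/2)^1.9922 ≈ 9.8028 ng/mL.
pratimycin: 34.4 × (1/2)^(76.7/32.5) = 34.4 × (1/2)^2.36 ≈ 6.7008 ng/mL.
Ratio ≈ 9.8028 / 6.7008 ≈ 1.4629.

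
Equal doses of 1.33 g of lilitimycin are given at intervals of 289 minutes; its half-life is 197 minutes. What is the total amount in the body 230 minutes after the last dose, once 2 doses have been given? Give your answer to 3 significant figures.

The 2 doses were given 519, 230 minutes ago.
Total = 1.33·(1/2)^(519/197) + 1.33·(1/2)^(230/197)
      = 0.21418 + 0.5921 ≈ 0.80628 g.

0.806 g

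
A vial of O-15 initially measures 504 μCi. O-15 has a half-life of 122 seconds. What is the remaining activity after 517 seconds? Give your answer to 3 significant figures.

Number of half-lives: n = 517/122 ≈ 4.2377.
Remaining = 504 × (1/2)^4.2377 = 504 × 0.053006 ≈ 26.715 μCi.

26.7 μCi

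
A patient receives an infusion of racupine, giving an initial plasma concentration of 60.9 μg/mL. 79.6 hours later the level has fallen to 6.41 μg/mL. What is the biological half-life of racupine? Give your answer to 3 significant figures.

A/A₀ = 6.41/60.9 ≈ 0.10525.
n = log₂(9.5008) ≈ 3.248 half-lives elapsed in 79.6 hours.
t½ = 79.6/3.248 ≈ 24.507 hours.

24.5 hours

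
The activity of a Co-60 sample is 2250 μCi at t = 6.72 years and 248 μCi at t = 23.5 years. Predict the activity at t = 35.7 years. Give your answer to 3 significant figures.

49.9 μCi

Over Δt = 23.5 − 6.72 = 16.78 years, the level fell by a factor of 2250/248 ≈ 9.0726.
n = log₂(9.0726) ≈ 3.1815 half-lives, so t½ = 16.78/3.1815 ≈ 5.2742 years.
From t = 23.5 to t = 35.7: 248 × (1/2)^((35.7−23.5)/5.2742) ≈ 49.903 μCi.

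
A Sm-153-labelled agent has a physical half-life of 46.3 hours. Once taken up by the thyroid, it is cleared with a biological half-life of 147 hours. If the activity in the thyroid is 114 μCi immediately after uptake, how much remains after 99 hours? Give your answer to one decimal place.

1/t_eff = 1/t_phys + 1/t_biol = 1/46.3 + 1/147 = 0.028401 per hour.
t_eff = 46.3 × 147 / (46.3 + 147) ≈ 35.21 hours.
Remaining = 114 × (1/2)^(99/35.21) = 114 × (1/2)^2.8117 ≈ 16.237 μCi.

16.2 μCi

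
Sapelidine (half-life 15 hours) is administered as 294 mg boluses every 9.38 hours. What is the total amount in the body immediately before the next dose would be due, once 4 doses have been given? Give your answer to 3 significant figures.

The 4 doses were given 37.52, 28.14, 18.76, 9.38 hours ago.
Total = 294·(1/2)^(37.52/15) + 294·(1/2)^(28.14/15) + 294·(1/2)^(18.76/15) + 294·(1/2)^(9.38/15)
      = 51.924 + 80.097 + 123.55 + 190.59 ≈ 446.17 mg.

446 mg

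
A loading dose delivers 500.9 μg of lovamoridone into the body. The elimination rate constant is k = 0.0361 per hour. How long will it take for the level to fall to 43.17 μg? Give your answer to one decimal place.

t½ = ln 2 / k = 0.69315 / 0.0361 ≈ 19.201 hours.
Fraction remaining = 43.17/500.9 ≈ 0.086185.
n = log₂(500.9/43.17) = ln(11.603)/ln 2 ≈ 3.5364 half-lives.
t = n × t½ = 3.5364 × 19.201 ≈ 67.902 hours.

67.9 hours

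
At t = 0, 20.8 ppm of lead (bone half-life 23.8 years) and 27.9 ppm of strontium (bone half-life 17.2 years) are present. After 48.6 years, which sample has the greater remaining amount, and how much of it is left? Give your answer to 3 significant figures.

lead: 20.8 × (1/2)^2.042 ≈ 5.0507 ppm.
strontium: 27.9 × (1/2)^2.8256 ≈ 3.9357 ppm.
Lead has more remaining, at ≈ 5.0507 ppm.

lead, 5.05 ppm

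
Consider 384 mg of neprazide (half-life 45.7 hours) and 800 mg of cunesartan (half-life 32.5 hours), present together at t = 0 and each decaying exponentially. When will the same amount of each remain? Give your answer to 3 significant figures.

Set 384·(1/2)^(t/45.7) = 800·(1/2)^(t/32.5).
Taking log₂: log₂(384/800) = t·(1/45.7 − 1/32.5).
log₂(0.48) = -1.0589; 1/45.7 − 1/32.5 = -0.0088874.
t = -1.0589 / -0.0088874 ≈ 119.15 hours.

119 hours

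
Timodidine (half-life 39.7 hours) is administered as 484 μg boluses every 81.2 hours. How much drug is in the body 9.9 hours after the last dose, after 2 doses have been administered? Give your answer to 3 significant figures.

The 2 doses were given 91.1, 9.9 hours ago.
Total = 484·(1/2)^(91.1/39.7) + 484·(1/2)^(9.9/39.7)
      = 98.644 + 407.17 ≈ 505.82 μg.

506 μg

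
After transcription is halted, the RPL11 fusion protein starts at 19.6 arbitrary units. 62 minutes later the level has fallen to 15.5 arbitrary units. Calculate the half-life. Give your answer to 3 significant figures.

A/A₀ = 15.5/19.6 ≈ 0.79082.
n = log₂(1.2645) ≈ 0.33859 half-lives elapsed in 62 minutes.
t½ = 62/0.33859 ≈ 183.11 minutes.

183 minutes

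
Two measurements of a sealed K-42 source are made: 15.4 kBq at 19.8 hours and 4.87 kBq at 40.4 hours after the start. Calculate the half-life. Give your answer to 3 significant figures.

12.4 hours

Over Δt = 40.4 − 19.8 = 20.6 hours, the level fell by a factor of 15.4/4.87 ≈ 3.1622.
n = log₂(3.1622) ≈ 1.6609 half-lives, so t½ = 20.6/1.6609 ≈ 12.403 hours.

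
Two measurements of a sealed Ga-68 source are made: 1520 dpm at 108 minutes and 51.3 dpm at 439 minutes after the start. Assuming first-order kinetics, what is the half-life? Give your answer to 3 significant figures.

67.7 minutes

Over Δt = 439 − 108 = 331 minutes, the level fell by a factor of 1520/51.3 ≈ 29.63.
n = log₂(29.63) ≈ 4.889 half-lives, so t½ = 331/4.889 ≈ 67.703 minutes.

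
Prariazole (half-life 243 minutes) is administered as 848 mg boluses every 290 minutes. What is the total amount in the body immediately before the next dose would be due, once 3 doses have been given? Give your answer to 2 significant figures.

The 3 doses were given 870, 580, 290 minutes ago.
Total = 848·(1/2)^(870/243) + 848·(1/2)^(580/243) + 848·(1/2)^(290/243)
      = 70.898 + 162.14 + 370.8 ≈ 603.84 mg.

600 mg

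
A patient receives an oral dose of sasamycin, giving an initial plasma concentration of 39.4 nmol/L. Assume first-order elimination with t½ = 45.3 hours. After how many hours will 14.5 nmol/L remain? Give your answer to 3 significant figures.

Fraction remaining = 14.5/39.4 ≈ 0.36802.
n = log₂(39.4/14.5) = ln(2.7172)/ln 2 ≈ 1.4421 half-lives.
t = n × t½ = 1.4421 × 45.3 ≈ 65.329 hours.

65.3 hours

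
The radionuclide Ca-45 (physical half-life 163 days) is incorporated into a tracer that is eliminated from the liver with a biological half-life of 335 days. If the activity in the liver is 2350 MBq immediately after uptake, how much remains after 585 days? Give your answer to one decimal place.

1/t_eff = 1/t_phys + 1/t_biol = 1/163 + 1/335 = 0.00912 per day.
t_eff = 163 × 335 / (163 + 335) ≈ 109.65 days.
Remaining = 2350 × (1/2)^(585/109.65) = 2350 × (1/2)^5.3352 ≈ 58.211 MBq.

58.2 MBq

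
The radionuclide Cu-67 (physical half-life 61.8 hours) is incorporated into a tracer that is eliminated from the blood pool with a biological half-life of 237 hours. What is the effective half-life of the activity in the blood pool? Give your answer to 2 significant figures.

1/t_eff = 1/t_phys + 1/t_biol = 1/61.8 + 1/237 = 0.020401 per hour.
t_eff = 61.8 × 237 / (61.8 + 237) ≈ 49.018 hours.

49 hours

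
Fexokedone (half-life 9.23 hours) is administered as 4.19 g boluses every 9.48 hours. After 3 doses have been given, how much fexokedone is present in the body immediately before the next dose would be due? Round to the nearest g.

4 g

The 3 doses were given 28.44, 18.96, 9.48 hours ago.
Total = 4.19·(1/2)^(28.44/9.23) + 4.19·(1/2)^(18.96/9.23) + 4.19·(1/2)^(9.48/9.23)
      = 0.49507 + 1.0089 + 2.056 ≈ 3.56 g.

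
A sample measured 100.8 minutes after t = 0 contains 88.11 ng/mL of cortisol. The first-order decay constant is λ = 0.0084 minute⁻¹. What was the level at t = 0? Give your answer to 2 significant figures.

210 ng/mL

t½ = ln 2 / λ = 0.69315 / 0.0084 ≈ 82.518 minutes.
Number of half-lives elapsed: n = 100.8/82.518 ≈ 1.2216.
A₀ = A × 2^n = 88.11 × 2^1.2216 = 88.11 × 2.332 ≈ 205.47 ng/mL.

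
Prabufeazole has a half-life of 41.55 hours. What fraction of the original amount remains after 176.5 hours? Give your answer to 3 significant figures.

0.0526

n = 176.5/41.55 ≈ 4.2479 half-lives.
Fraction remaining = (1/2)^4.2479 ≈ 0.052633.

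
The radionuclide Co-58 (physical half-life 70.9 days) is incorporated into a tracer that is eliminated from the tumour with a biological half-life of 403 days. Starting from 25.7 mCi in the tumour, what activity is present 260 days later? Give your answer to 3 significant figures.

1/t_eff = 1/t_phys + 1/t_biol = 1/70.9 + 1/403 = 0.016586 per day.
t_eff = 70.9 × 403 / (70.9 + 403) ≈ 60.293 days.
Remaining = 25.7 × (1/2)^(260/60.293) = 25.7 × (1/2)^4.3123 ≈ 1.2936 mCi.

1.29 mCi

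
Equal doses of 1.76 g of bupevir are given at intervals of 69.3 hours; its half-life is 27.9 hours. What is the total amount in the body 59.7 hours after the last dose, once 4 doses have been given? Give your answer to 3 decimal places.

The 4 doses were given 267.6, 198.3, 129, 59.7 hours ago.
Total = 1.76·(1/2)^(267.6/27.9) + 1.76·(1/2)^(198.3/27.9) + 1.76·(1/2)^(129/27.9) + 1.76·(1/2)^(59.7/27.9)
      = 0.0022815 + 0.012762 + 0.071393 + 0.39937 ≈ 0.4858 g.

0.486 g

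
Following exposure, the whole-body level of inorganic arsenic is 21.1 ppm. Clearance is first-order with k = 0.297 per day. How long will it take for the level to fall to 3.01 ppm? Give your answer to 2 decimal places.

6.56 days

t½ = ln 2 / k = 0.69315 / 0.297 ≈ 2.3338 days.
Fraction remaining = 3.01/21.1 ≈ 0.14265.
n = log₂(21.1/3.01) = ln(7.01)/ln 2 ≈ 2.8094 half-lives.
t = n × t½ = 2.8094 × 2.3338 ≈ 6.5567 days.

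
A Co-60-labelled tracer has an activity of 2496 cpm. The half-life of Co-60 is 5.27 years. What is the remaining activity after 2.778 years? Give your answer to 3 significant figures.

1730 cpm

Number of half-lives: n = 2.778/5.27 ≈ 0.52713.
Remaining = 2496 × (1/2)^0.52713 = 2496 × 0.69393 ≈ 1732.1 cpm.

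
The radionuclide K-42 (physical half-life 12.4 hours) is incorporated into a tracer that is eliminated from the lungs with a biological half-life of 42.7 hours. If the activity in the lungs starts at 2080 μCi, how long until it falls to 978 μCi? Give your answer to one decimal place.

1/t_eff = 1/t_phys + 1/t_biol = 1/12.4 + 1/42.7 = 0.10406 per hour.
t_eff = 12.4 × 42.7 / (12.4 + 42.7) ≈ 9.6094 hours.
n = log₂(2080/978) ≈ 1.0887; t = 1.0887 × 9.6094 ≈ 10.462 hours.

10.5 hours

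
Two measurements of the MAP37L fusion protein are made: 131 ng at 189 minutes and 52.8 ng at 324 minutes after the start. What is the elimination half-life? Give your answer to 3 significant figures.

103 minutes

Over Δt = 324 − 189 = 135 minutes, the level fell by a factor of 131/52.8 ≈ 2.4811.
n = log₂(2.4811) ≈ 1.311 half-lives, so t½ = 135/1.311 ≈ 102.98 minutes.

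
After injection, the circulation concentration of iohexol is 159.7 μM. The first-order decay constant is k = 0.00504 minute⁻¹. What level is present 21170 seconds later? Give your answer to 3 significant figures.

t½ = ln 2 / k = 0.69315 / 0.00504 ≈ 137.53 minutes.
Convert the elapsed time: 21170 seconds = 352.833 minutes.
Number of half-lives: n = 352.833/137.53 ≈ 2.5655.
Remaining = 159.7 × (1/2)^2.5655 = 159.7 × 0.16893 ≈ 26.978 μM.

27.0 μM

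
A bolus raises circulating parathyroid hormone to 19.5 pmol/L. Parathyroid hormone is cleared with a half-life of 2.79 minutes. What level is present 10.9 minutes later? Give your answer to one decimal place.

1.3 pmol/L

Number of half-lives: n = 10.9/2.79 ≈ 3.9068.
Remaining = 19.5 × (1/2)^3.9068 = 19.5 × 0.06667 ≈ 1.3001 pmol/L.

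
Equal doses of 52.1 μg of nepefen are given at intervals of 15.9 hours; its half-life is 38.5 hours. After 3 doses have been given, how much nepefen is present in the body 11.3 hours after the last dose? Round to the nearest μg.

98 μg

The 3 doses were given 43.1, 27.2, 11.3 hours ago.
Total = 52.1·(1/2)^(43.1/38.5) + 52.1·(1/2)^(27.2/38.5) + 52.1·(1/2)^(11.3/38.5)
      = 23.98 + 31.927 + 42.509 ≈ 98.416 μg.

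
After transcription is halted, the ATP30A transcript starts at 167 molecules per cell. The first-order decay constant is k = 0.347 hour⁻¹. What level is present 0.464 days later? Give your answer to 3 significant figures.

3.50 molecules per cell

t½ = ln 2 / k = 0.69315 / 0.347 ≈ 1.9975 hours.
Convert the elapsed time: 0.464 days = 11.136 hours.
Number of half-lives: n = 11.136/1.9975 ≈ 5.5749.
Remaining = 167 × (1/2)^5.5749 = 167 × 0.02098 ≈ 3.5036 molecules per cell.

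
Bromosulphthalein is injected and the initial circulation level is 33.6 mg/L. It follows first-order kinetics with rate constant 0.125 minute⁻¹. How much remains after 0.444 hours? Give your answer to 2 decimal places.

1.20 mg/L

t½ = ln 2 / λ = 0.69315 / 0.125 ≈ 5.5452 minutes.
Convert the elapsed time: 0.444 hours = 26.64 minutes.
Number of half-lives: n = 26.64/5.5452 ≈ 4.8042.
Remaining = 33.6 × (1/2)^4.8042 = 33.6 × 0.035793 ≈ 1.2026 mg/L.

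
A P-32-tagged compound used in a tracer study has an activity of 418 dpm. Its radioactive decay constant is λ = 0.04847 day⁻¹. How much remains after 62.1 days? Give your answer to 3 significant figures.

t½ = ln 2 / λ = 0.69315 / 0.04847 ≈ 14.301 days.
Number of half-lives: n = 62.1/14.301 ≈ 4.3425.
Remaining = 418 × (1/2)^4.3425 = 418 × 0.049292 ≈ 20.604 dpm.

20.6 dpm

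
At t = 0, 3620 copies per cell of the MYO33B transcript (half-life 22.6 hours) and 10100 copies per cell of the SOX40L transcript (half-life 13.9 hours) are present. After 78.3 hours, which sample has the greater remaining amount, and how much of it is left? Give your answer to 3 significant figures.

MYO33B transcript: 3620 × (1/2)^3.4646 ≈ 327.91 copies per cell.
SOX40L transcript: 10100 × (1/2)^5.6331 ≈ 203.51 copies per cell.
MYO33B transcript has more remaining, at ≈ 327.91 copies per cell.

MYO33B transcript, 328 copies per cell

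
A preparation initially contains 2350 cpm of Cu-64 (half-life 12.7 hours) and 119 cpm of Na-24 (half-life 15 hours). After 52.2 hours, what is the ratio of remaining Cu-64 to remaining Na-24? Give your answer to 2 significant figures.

Cu-64: 2350 × (1/2)^(52.2/12.7) = 2350 × (1/2)^4.1102 ≈ 136.07 cpm.
Na-24: 119 × (1/2)^(52.2/15) = 119 × (1/2)^3.48 ≈ 10.665 cpm.
Ratio ≈ 136.07 / 10.665 ≈ 12.759.

13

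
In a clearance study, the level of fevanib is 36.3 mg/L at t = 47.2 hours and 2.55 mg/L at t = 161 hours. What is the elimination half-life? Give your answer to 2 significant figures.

30 hours

Over Δt = 161 − 47.2 = 113.8 hours, the level fell by a factor of 36.3/2.55 ≈ 14.235.
n = log₂(14.235) ≈ 3.8314 half-lives, so t½ = 113.8/3.8314 ≈ 29.702 hours.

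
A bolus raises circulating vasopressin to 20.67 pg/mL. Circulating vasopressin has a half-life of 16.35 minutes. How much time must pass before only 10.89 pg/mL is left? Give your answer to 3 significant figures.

Fraction remaining = 10.89/20.67 ≈ 0.52685.
n = log₂(20.67/10.89) = ln(1.8981)/ln 2 ≈ 0.92453 half-lives.
t = n × t½ = 0.92453 × 16.35 ≈ 15.116 minutes.

15.1 minutes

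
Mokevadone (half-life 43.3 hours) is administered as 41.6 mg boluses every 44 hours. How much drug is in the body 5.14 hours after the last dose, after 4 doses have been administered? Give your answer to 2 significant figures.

The 4 doses were given 137.14, 93.14, 49.14, 5.14 hours ago.
Total = 41.6·(1/2)^(137.14/43.3) + 41.6·(1/2)^(93.14/43.3) + 41.6·(1/2)^(49.14/43.3) + 41.6·(1/2)^(5.14/43.3)
      = 4.6309 + 9.3663 + 18.944 + 38.314 ≈ 71.255 mg.

71 mg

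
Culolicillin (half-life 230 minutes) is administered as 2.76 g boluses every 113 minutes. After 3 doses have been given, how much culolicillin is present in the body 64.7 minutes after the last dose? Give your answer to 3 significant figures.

5.04 g

The 3 doses were given 290.7, 177.7, 64.7 minutes ago.
Total = 2.76·(1/2)^(290.7/230) + 2.76·(1/2)^(177.7/230) + 2.76·(1/2)^(64.7/230)
      = 1.1493 + 1.6156 + 2.2711 ≈ 5.0359 g.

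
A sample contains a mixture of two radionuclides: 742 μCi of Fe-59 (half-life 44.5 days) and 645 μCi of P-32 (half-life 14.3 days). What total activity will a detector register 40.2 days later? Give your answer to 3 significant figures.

Fe-59: 742 × (1/2)^(40.2/44.5) = 742 × (1/2)^0.90337 ≈ 396.7 μCi.
P-32: 645 × (1/2)^(40.2/14.3) = 645 × (1/2)^2.8112 ≈ 91.898 μCi.
Total = 396.7 + 91.898 ≈ 488.6 μCi.

489 μCi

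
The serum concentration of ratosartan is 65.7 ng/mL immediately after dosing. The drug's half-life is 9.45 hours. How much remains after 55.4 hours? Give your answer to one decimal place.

1.1 ng/mL

Number of half-lives: n = 55.4/9.45 ≈ 5.8624.
Remaining = 65.7 × (1/2)^5.8624 = 65.7 × 0.017188 ≈ 1.1293 ng/mL.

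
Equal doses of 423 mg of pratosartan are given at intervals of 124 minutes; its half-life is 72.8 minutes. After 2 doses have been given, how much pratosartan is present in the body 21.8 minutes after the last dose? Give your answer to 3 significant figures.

The 2 doses were given 145.8, 21.8 minutes ago.
Total = 423·(1/2)^(145.8/72.8) + 423·(1/2)^(21.8/72.8)
      = 105.55 + 343.71 ≈ 449.26 mg.

449 mg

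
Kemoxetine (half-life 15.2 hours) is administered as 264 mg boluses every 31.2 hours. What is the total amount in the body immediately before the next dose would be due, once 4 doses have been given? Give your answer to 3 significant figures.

The 4 doses were given 124.8, 93.6, 62.4, 31.2 hours ago.
Total = 264·(1/2)^(124.8/15.2) + 264·(1/2)^(93.6/15.2) + 264·(1/2)^(62.4/15.2) + 264·(1/2)^(31.2/15.2)
      = 0.89123 + 3.6974 + 15.339 + 63.636 ≈ 83.563 mg.

83.6 mg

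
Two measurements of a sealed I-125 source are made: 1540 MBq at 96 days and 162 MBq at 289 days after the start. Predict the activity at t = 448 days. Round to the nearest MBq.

25 MBq

Over Δt = 289 − 96 = 193 days, the level fell by a factor of 1540/162 ≈ 9.5062.
n = log₂(9.5062) ≈ 3.2489 half-lives, so t½ = 193/3.2489 ≈ 59.405 days.
From t = 289 to t = 448: 162 × (1/2)^((448−289)/59.405) ≈ 25.34 MBq.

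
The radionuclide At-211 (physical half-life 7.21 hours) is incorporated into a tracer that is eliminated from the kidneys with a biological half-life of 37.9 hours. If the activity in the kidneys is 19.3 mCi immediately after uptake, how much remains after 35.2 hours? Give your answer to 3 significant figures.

0.344 mCi

1/t_eff = 1/t_phys + 1/t_biol = 1/7.21 + 1/37.9 = 0.16508 per hour.
t_eff = 7.21 × 37.9 / (7.21 + 37.9) ≈ 6.0576 hours.
Remaining = 19.3 × (1/2)^(35.2/6.0576) = 19.3 × (1/2)^5.8109 ≈ 0.3438 mCi.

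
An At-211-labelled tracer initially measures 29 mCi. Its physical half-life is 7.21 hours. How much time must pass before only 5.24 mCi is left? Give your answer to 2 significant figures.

18 hours

Fraction remaining = 5.24/29 ≈ 0.18069.
n = log₂(29/5.24) = ln(5.5344)/ln 2 ≈ 2.4684 half-lives.
t = n × t½ = 2.4684 × 7.21 ≈ 17.797 hours.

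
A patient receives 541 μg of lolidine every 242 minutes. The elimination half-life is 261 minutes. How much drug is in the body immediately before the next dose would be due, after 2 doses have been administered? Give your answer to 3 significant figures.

The 2 doses were given 484, 242 minutes ago.
Total = 541·(1/2)^(484/261) + 541·(1/2)^(242/261)
      = 149.61 + 284.5 ≈ 434.11 μg.

434 μg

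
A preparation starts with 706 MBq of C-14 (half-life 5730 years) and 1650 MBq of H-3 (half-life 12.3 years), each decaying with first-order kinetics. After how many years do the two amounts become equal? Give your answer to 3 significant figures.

Set 706·(1/2)^(t/5730) = 1650·(1/2)^(t/12.3).
Taking log₂: log₂(706/1650) = t·(1/5730 − 1/12.3).
log₂(0.42788) = -1.2247; 1/5730 − 1/12.3 = -0.081126.
t = -1.2247 / -0.081126 ≈ 15.097 years.

15.1 years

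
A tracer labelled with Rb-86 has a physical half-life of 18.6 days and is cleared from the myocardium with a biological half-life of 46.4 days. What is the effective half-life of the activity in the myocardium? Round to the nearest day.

1/t_eff = 1/t_phys + 1/t_biol = 1/18.6 + 1/46.4 = 0.075315 per day.
t_eff = 18.6 × 46.4 / (18.6 + 46.4) ≈ 13.278 days.

13 days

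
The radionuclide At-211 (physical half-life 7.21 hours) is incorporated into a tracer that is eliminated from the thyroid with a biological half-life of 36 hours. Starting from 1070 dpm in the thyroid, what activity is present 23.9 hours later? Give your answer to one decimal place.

1/t_eff = 1/t_phys + 1/t_biol = 1/7.21 + 1/36 = 0.16647 per hour.
t_eff = 7.21 × 36 / (7.21 + 36) ≈ 6.0069 hours.
Remaining = 1070 × (1/2)^(23.9/6.0069) = 1070 × (1/2)^3.9787 ≈ 67.868 dpm.

67.9 dpm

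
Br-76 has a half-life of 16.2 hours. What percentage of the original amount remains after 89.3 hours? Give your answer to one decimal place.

n = 89.3/16.2 ≈ 5.5123 half-lives.
Fraction remaining = (1/2)^5.5123 ≈ 0.021909, i.e. 2.1909%.

2.2%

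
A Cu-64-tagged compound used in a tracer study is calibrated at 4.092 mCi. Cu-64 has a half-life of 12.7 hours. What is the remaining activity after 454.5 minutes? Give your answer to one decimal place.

2.7 mCi

Convert the elapsed time: 454.5 minutes = 7.575 hours.
Number of half-lives: n = 7.575/12.7 ≈ 0.59646.
Remaining = 4.092 × (1/2)^0.59646 = 4.092 × 0.66138 ≈ 2.7064 mCi.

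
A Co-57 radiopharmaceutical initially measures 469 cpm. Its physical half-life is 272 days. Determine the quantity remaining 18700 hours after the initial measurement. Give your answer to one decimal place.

Convert the elapsed time: 18700 hours = 779.167 days.
Number of half-lives: n = 779.167/272 ≈ 2.8646.
Remaining = 469 × (1/2)^2.8646 = 469 × 0.1373 ≈ 64.394 cpm.

64.4 cpm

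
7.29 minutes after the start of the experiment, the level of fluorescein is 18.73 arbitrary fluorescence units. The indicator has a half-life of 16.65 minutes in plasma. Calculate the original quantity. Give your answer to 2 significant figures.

25 arbitrary fluorescence units

Number of half-lives elapsed: n = 7.29/16.65 ≈ 0.43784.
A₀ = A × 2^n = 18.73 × 2^0.43784 = 18.73 × 1.3546 ≈ 25.371 arbitrary fluorescence units.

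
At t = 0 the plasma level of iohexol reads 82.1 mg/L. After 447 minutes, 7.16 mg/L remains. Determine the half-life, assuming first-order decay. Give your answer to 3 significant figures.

127 minutes

A/A₀ = 7.16/82.1 ≈ 0.087211.
n = log₂(11.466) ≈ 3.5194 half-lives elapsed in 447 minutes.
t½ = 447/3.5194 ≈ 127.01 minutes.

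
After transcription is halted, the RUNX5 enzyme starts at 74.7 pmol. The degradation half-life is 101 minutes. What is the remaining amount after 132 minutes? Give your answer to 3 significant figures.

Number of half-lives: n = 132/101 ≈ 1.3069.
Remaining = 74.7 × (1/2)^1.3069 = 74.7 × 0.40418 ≈ 30.192 pmol.

30.2 pmol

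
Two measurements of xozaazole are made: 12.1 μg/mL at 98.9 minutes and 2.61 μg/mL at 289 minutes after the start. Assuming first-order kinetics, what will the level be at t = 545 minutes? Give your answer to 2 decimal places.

0.33 μg/mL

Over Δt = 289 − 98.9 = 190.1 minutes, the level fell by a factor of 12.1/2.61 ≈ 4.636.
n = log₂(4.636) ≈ 2.2129 half-lives, so t½ = 190.1/2.2129 ≈ 85.906 minutes.
From t = 289 to t = 545: 2.61 × (1/2)^((545−289)/85.906) ≈ 0.3308 μg/mL.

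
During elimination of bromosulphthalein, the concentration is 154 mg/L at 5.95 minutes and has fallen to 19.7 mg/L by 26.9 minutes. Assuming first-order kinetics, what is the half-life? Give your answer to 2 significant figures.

Over Δt = 26.9 − 5.95 = 20.95 minutes, the level fell by a factor of 154/19.7 ≈ 7.8173.
n = log₂(7.8173) ≈ 2.9667 half-lives, so t½ = 20.95/2.9667 ≈ 7.0618 minutes.

7.1 minutes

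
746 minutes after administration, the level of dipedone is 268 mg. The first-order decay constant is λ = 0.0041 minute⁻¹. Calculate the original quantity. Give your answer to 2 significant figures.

5700 mg

t½ = ln 2 / λ = 0.69315 / 0.0041 ≈ 169.06 minutes.
Number of half-lives elapsed: n = 746/169.06 ≈ 4.4126.
A₀ = A × 2^n = 268 × 2^4.4126 = 268 × 21.298 ≈ 5707.8 mg.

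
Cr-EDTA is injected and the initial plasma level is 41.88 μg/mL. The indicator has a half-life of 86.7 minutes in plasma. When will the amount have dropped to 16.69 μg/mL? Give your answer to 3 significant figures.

115 minutes

Fraction remaining = 16.69/41.88 ≈ 0.39852.
n = log₂(41.88/16.69) = ln(2.5093)/ln 2 ≈ 1.3273 half-lives.
t = n × t½ = 1.3273 × 86.7 ≈ 115.07 minutes.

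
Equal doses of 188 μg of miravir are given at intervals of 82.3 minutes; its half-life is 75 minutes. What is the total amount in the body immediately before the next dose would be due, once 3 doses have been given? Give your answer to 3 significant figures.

148 μg

The 3 doses were given 246.9, 164.6, 82.3 minutes ago.
Total = 188·(1/2)^(246.9/75) + 188·(1/2)^(164.6/75) + 188·(1/2)^(82.3/75)
      = 19.194 + 41.067 + 87.867 ≈ 148.13 μg.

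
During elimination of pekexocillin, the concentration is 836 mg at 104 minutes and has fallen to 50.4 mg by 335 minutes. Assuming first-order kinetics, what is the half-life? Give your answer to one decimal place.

57.0 minutes

Over Δt = 335 − 104 = 231 minutes, the level fell by a factor of 836/50.4 ≈ 16.587.
n = log₂(16.587) ≈ 4.052 half-lives, so t½ = 231/4.052 ≈ 57.009 minutes.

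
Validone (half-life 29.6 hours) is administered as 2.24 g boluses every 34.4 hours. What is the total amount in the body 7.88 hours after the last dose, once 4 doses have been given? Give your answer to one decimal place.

The 4 doses were given 111.08, 76.68, 42.28, 7.88 hours ago.
Total = 2.24·(1/2)^(111.08/29.6) + 2.24·(1/2)^(76.68/29.6) + 2.24·(1/2)^(42.28/29.6) + 2.24·(1/2)^(7.88/29.6)
      = 0.16618 + 0.37189 + 0.83227 + 1.8626 ≈ 3.2329 g.

3.2 g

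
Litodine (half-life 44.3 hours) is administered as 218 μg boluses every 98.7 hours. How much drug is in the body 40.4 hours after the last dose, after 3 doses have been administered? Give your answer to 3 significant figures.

146 μg

The 3 doses were given 237.8, 139.1, 40.4 hours ago.
Total = 218·(1/2)^(237.8/44.3) + 218·(1/2)^(139.1/44.3) + 218·(1/2)^(40.4/44.3)
      = 5.2789 + 24.731 + 115.86 ≈ 145.87 μg.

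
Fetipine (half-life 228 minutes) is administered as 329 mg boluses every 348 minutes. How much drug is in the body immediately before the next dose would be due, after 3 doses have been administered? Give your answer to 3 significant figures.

The 3 doses were given 1044, 696, 348 minutes ago.
Total = 329·(1/2)^(1044/228) + 329·(1/2)^(696/228) + 329·(1/2)^(348/228)
      = 13.766 + 39.652 + 114.22 ≈ 167.63 mg.

168 mg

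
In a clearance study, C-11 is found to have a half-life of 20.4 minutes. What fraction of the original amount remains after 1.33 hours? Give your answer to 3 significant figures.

1.33 hours = 79.8 minutes.
n = 79.8/20.4 ≈ 3.9118 half-lives.
Fraction remaining = (1/2)^3.9118 ≈ 0.066442.

0.0664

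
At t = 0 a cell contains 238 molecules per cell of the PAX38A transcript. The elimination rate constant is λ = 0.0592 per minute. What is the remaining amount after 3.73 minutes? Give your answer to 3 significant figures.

t½ = ln 2 / λ = 0.69315 / 0.0592 ≈ 11.709 minutes.
Number of half-lives: n = 3.73/11.709 ≈ 0.31857.
Remaining = 238 × (1/2)^0.31857 = 238 × 0.80186 ≈ 190.84 molecules per cell.

191 molecules per cell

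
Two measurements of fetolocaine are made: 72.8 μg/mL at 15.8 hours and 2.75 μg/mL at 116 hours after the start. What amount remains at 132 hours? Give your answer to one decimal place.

Over Δt = 116 − 15.8 = 100.2 hours, the level fell by a factor of 72.8/2.75 ≈ 26.473.
n = log₂(26.473) ≈ 4.7264 half-lives, so t½ = 100.2/4.7264 ≈ 21.2 hours.
From t = 116 to t = 132: 2.75 × (1/2)^((132−116)/21.2) ≈ 1.6298 μg/mL.

1.6 μg/mL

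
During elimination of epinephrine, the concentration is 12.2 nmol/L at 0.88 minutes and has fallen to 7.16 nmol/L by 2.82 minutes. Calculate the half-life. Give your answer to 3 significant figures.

2.52 minutes

Over Δt = 2.82 − 0.88 = 1.94 minutes, the level fell by a factor of 12.2/7.16 ≈ 1.7039.
n = log₂(1.7039) ≈ 0.76885 half-lives, so t½ = 1.94/0.76885 ≈ 2.5233 minutes.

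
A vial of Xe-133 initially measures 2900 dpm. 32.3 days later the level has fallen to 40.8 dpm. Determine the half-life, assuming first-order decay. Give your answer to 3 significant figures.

A/A₀ = 40.8/2900 ≈ 0.014069.
n = log₂(71.078) ≈ 6.1513 half-lives elapsed in 32.3 days.
t½ = 32.3/6.1513 ≈ 5.2509 days.

5.25 days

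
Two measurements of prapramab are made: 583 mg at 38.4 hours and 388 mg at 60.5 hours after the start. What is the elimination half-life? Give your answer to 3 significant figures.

37.6 hours

Over Δt = 60.5 − 38.4 = 22.1 hours, the level fell by a factor of 583/388 ≈ 1.5026.
n = log₂(1.5026) ≈ 0.58744 half-lives, so t½ = 22.1/0.58744 ≈ 37.621 hours.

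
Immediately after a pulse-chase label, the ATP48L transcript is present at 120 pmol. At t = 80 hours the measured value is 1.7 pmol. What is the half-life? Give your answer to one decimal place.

13.0 hours

A/A₀ = 1.7/120 ≈ 0.014167.
n = log₂(70.588) ≈ 6.1414 half-lives elapsed in 80 hours.
t½ = 80/6.1414 ≈ 13.026 hours.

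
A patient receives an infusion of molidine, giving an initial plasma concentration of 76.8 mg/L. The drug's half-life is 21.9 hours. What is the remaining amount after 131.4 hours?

Elapsed time is 6 half-lives (131.4/21.9).
Each half-life halves the amount: 76.8 × (1/2)^6 = 76.8/64 = 1.2 mg/L.

1.2 mg/L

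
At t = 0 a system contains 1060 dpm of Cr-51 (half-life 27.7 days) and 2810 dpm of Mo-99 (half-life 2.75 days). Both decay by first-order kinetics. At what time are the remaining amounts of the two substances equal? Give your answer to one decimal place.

Set 1060·(1/2)^(t/27.7) = 2810·(1/2)^(t/2.75).
Taking log₂: log₂(1060/2810) = t·(1/27.7 − 1/2.75).
log₂(0.37722) = -1.4065; 1/27.7 − 1/2.75 = -0.32754.
t = -1.4065 / -0.32754 ≈ 4.2942 days.

4.3 days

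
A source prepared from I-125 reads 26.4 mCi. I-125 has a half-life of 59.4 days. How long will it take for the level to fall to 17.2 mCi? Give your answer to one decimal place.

36.7 days

Fraction remaining = 17.2/26.4 ≈ 0.65152.
n = log₂(26.4/17.2) = ln(1.5349)/ln 2 ≈ 0.61813 half-lives.
t = n × t½ = 0.61813 × 59.4 ≈ 36.717 days.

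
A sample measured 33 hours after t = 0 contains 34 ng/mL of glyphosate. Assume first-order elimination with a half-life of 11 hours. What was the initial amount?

272 ng/mL

Number of half-lives elapsed: n = 33/11 ≈ 3.
A₀ = A × 2^n = 34 × 2^3 = 34 × 8 ≈ 272 ng/mL.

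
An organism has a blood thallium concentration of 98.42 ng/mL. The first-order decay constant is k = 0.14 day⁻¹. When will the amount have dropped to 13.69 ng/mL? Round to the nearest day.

t½ = ln 2 / k = 0.69315 / 0.14 ≈ 4.9511 days.
Fraction remaining = 13.69/98.42 ≈ 0.1391.
n = log₂(98.42/13.69) = ln(7.1892)/ln 2 ≈ 2.8458 half-lives.
t = n × t½ = 2.8458 × 4.9511 ≈ 14.09 days.

14 days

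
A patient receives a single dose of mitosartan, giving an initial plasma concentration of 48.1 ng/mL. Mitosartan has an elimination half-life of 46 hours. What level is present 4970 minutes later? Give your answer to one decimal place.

Convert the elapsed time: 4970 minutes = 82.8333 hours.
Number of half-lives: n = 82.8333/46 ≈ 1.8007.
Remaining = 48.1 × (1/2)^1.8007 = 48.1 × 0.28703 ≈ 13.806 ng/mL.

13.8 ng/mL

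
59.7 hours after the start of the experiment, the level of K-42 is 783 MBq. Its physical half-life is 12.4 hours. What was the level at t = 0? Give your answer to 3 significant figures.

22000 MBq

Number of half-lives elapsed: n = 59.7/12.4 ≈ 4.8145.
A₀ = A × 2^n = 783 × 2^4.8145 = 783 × 28.139 ≈ 22033 MBq.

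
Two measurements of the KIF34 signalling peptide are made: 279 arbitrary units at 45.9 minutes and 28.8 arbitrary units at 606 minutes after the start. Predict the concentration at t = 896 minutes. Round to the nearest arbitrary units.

9 arbitrary units

Over Δt = 606 − 45.9 = 560.1 minutes, the level fell by a factor of 279/28.8 ≈ 9.6875.
n = log₂(9.6875) ≈ 3.2761 half-lives, so t½ = 560.1/3.2761 ≈ 170.96 minutes.
From t = 606 to t = 896: 28.8 × (1/2)^((896−606)/170.96) ≈ 8.8872 arbitrary units.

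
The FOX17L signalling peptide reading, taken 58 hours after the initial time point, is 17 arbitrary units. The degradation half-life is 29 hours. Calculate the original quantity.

68 arbitrary units

Number of half-lives elapsed: n = 58/29 ≈ 2.
A₀ = A × 2^n = 17 × 2^2 = 17 × 4 ≈ 68 arbitrary units.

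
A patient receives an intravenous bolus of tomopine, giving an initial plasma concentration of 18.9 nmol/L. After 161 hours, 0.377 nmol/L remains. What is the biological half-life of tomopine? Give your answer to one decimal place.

28.5 hours

A/A₀ = 0.377/18.9 ≈ 0.019947.
n = log₂(50.133) ≈ 5.6477 half-lives elapsed in 161 hours.
t½ = 161/5.6477 ≈ 28.507 hours.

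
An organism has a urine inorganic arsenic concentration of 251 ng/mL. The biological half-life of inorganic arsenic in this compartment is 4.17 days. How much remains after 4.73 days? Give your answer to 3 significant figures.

114 ng/mL

Number of half-lives: n = 4.73/4.17 ≈ 1.1343.
Remaining = 251 × (1/2)^1.1343 = 251 × 0.45556 ≈ 114.35 ng/mL.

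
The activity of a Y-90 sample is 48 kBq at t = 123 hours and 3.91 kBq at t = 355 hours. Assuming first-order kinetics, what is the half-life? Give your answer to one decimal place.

64.1 hours

Over Δt = 355 − 123 = 232 hours, the level fell by a factor of 48/3.91 ≈ 12.276.
n = log₂(12.276) ≈ 3.6178 half-lives, so t½ = 232/3.6178 ≈ 64.127 hours.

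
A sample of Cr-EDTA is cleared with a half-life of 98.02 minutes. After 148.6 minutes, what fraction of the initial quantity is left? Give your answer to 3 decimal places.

n = 148.6/98.02 ≈ 1.516 half-lives.
Fraction remaining = (1/2)^1.516 ≈ 0.34965.

0.350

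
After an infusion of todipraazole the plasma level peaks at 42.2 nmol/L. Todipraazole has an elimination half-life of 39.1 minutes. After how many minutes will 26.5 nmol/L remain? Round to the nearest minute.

26 minutes

Fraction remaining = 26.5/42.2 ≈ 0.62796.
n = log₂(42.2/26.5) = ln(1.5925)/ln 2 ≈ 0.67125 half-lives.
t = n × t½ = 0.67125 × 39.1 ≈ 26.246 minutes.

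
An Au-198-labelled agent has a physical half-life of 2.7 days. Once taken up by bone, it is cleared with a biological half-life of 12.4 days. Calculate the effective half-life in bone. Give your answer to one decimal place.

2.2 days

1/t_eff = 1/t_phys + 1/t_biol = 1/2.7 + 1/12.4 = 0.45102 per day.
t_eff = 2.7 × 12.4 / (2.7 + 12.4) ≈ 2.2172 days.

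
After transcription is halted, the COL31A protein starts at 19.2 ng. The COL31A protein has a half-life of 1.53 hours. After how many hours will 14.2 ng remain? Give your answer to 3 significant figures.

0.666 hours

Fraction remaining = 14.2/19.2 ≈ 0.73958.
n = log₂(19.2/14.2) = ln(1.3521)/ln 2 ≈ 0.43522 half-lives.
t = n × t½ = 0.43522 × 1.53 ≈ 0.66588 hours.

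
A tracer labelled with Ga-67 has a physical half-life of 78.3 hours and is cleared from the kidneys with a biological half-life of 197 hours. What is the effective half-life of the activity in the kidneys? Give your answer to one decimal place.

56.0 hours

1/t_eff = 1/t_phys + 1/t_biol = 1/78.3 + 1/197 = 0.017848 per hour.
t_eff = 78.3 × 197 / (78.3 + 197) ≈ 56.03 hours.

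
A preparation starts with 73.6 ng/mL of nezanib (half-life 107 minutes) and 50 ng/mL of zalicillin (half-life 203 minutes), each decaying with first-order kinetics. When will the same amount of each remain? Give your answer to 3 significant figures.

126 minutes

Set 73.6·(1/2)^(t/107) = 50·(1/2)^(t/203).
Taking log₂: log₂(73.6/50) = t·(1/107 − 1/203).
log₂(1.472) = 0.55778; 1/107 − 1/203 = 0.0044197.
t = 0.55778 / 0.0044197 ≈ 126.2 minutes.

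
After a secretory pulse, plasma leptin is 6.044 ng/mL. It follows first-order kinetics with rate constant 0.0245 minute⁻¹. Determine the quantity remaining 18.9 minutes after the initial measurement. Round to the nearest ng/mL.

4 ng/mL

t½ = ln 2 / λ = 0.69315 / 0.0245 ≈ 28.292 minutes.
Number of half-lives: n = 18.9/28.292 ≈ 0.66804.
Remaining = 6.044 × (1/2)^0.66804 = 6.044 × 0.62936 ≈ 3.8039 ng/mL.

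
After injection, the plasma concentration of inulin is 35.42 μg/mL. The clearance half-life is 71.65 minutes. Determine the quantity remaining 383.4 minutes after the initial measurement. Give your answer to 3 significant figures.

Number of half-lives: n = 383.4/71.65 ≈ 5.351.
Remaining = 35.42 × (1/2)^5.351 = 35.42 × 0.024501 ≈ 0.86783 μg/mL.

0.868 μg/mL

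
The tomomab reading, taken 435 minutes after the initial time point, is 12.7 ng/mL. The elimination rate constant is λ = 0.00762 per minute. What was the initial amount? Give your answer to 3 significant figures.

t½ = ln 2 / λ = 0.69315 / 0.00762 ≈ 90.964 minutes.
Number of half-lives elapsed: n = 435/90.964 ≈ 4.7821.
A₀ = A × 2^n = 12.7 × 2^4.7821 = 12.7 × 27.514 ≈ 349.43 ng/mL.

349 ng/mL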